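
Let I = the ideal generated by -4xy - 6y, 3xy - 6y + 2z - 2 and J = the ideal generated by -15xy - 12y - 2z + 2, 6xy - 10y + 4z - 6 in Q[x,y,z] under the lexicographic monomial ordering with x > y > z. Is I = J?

No, the ideals differ.

Equality of ideals is decidable: compute both reduced Gröbner bases (unique for the ordering) and check whether they agree.
Buchberger on the first generating set:
f_1 = -4xy - 6y, LT = xy.
f_2 = 3xy - 6y + 2z - 2, LT = xy.

S(f_1,f_2): lcm = xy. S = \tfrac{7}{2}y - \tfrac{2}{3}z + \tfrac{2}{3}.
  leading term y: no divisor's leading term divides it; move \tfrac{7}{2}y to the remainder.
  leading term z: no divisor's leading term divides it; move -\tfrac{2}{3}z to the remainder.
  leading term 1: no divisor's leading term divides it; move \tfrac{2}{3} to the remainder.
  remainder \tfrac{7}{2}y - \tfrac{2}{3}z + \tfrac{2}{3} ≠ 0; add g_3 = \tfrac{7}{2}y - \tfrac{2}{3}z + \tfrac{2}{3} to the basis.

S(f_1,g_3): lcm = xy. S = \tfrac{4}{21}xz - \tfrac{4}{21}x + \tfrac{3}{2}y.
  leading term xz: no divisor's leading term divides it; move \tfrac{4}{21}xz to the remainder.
  leading term x: no divisor's leading term divides it; move -\tfrac{4}{21}x to the remainder.
  leading term y: subtract (\tfrac{3}{7})·g_3 from \tfrac{3}{2}y → \tfrac{2}{7}z - \tfrac{2}{7}
  leading term z: no divisor's leading term divides it; move \tfrac{2}{7}z to the remainder.
  leading term 1: no divisor's leading term divides it; move -\tfrac{2}{7} to the remainder.
  remainder \tfrac{4}{21}xz - \tfrac{4}{21}x + \tfrac{2}{7}z - \tfrac{2}{7} ≠ 0; add g_4 = \tfrac{4}{21}xz - \tfrac{4}{21}x + \tfrac{2}{7}z - \tfrac{2}{7} to the basis.

S(f_2,g_3): lcm = xy. S = \tfrac{4}{21}xz - \tfrac{4}{21}x - 2y + \tfrac{2}{3}z - \tfrac{2}{3}.
  leading term xz: subtract (1)·g_4 from \tfrac{4}{21}xz - \tfrac{4}{21}x - 2y + \tfrac{2}{3}z - \tfrac{2}{3} → -2y + \tfrac{8}{21}z - \tfrac{8}{21}
  leading term y: subtract (-\tfrac{4}{7})·g_3 from -2y + \tfrac{8}{21}z - \tfrac{8}{21} → 0
  remainder 0.

S(f_1,g_4): lcm = xyz. S = xy + \tfrac{3}{2}y.
  leading term xy: subtract (-\tfrac{1}{4})·f_1 from xy + \tfrac{3}{2}y → 0
  remainder 0.

S(f_2,g_4): lcm = xyz. S = xy - \tfrac{7}{2}yz + \tfrac{3}{2}y + \tfrac{2}{3}z^{2} - \tfrac{2}{3}z.
  leading term xy: subtract (-\tfrac{1}{4})·f_1 from xy - \tfrac{7}{2}yz + \tfrac{3}{2}y + \tfrac{2}{3}z^{2} - \tfrac{2}{3}z → -\tfrac{7}{2}yz + \tfrac{2}{3}z^{2} - \tfrac{2}{3}z
  leading term yz: subtract (-z)·g_3 from -\tfrac{7}{2}yz + \tfrac{2}{3}z^{2} - \tfrac{2}{3}z → 0
  remainder 0.

S(g_3,g_4): leading monomials are coprime, so the S-polynomial reduces to 0 (Buchberger's first criterion).
Every S-polynomial of the final basis reduces to 0, so we have a Gröbner basis.
Inter-reduce: drop elements whose leading term is divisible by another's, tail-reduce, and make monic.
Reduced Gröbner basis: {xz - x + \tfrac{3}{2}z - \tfrac{3}{2}, y - \tfrac{4}{21}z + \tfrac{4}{21}}.

Buchberger on the second generating set:
h_1 = -15xy - 12y - 2z + 2, LT = xy.
h_2 = 6xy - 10y + 4z - 6, LT = xy.

S(h_1,h_2): lcm = xy. S = \tfrac{37}{15}y - \tfrac{8}{15}z + \tfrac{13}{15}.
  leading term y: no divisor's leading term divides it; move \tfrac{37}{15}y to the remainder.
  leading term z: no divisor's leading term divides it; move -\tfrac{8}{15}z to the remainder.
  leading term 1: no divisor's leading term divides it; move \tfrac{13}{15} to the remainder.
  remainder \tfrac{37}{15}y - \tfrac{8}{15}z + \tfrac{13}{15} ≠ 0; add k_3 = \tfrac{37}{15}y - \tfrac{8}{15}z + \tfrac{13}{15} to the basis.

S(h_1,k_3): lcm = xy. S = \tfrac{8}{37}xz - \tfrac{13}{37}x + \tfrac{4}{5}y + \tfrac{2}{15}z - \tfrac{2}{15}.
  leading term xz: no divisor's leading term divides it; move \tfrac{8}{37}xz to the remainder.
  leading term x: no divisor's leading term divides it; move -\tfrac{13}{37}x to the remainder.
  leading term y: subtract (\tfrac{12}{37})·k_3 from \tfrac{4}{5}y + \tfrac{2}{15}z - \tfrac{2}{15} → \tfrac{34}{111}z - \tfrac{46}{111}
  leading term z: no divisor's leading term divides it; move \tfrac{34}{111}z to the remainder.
  leading term 1: no divisor's leading term divides it; move -\tfrac{46}{111} to the remainder.
  remainder \tfrac{8}{37}xz - \tfrac{13}{37}x + \tfrac{34}{111}z - \tfrac{46}{111} ≠ 0; add k_4 = \tfrac{8}{37}xz - \tfrac{13}{37}x + \tfrac{34}{111}z - \tfrac{46}{111} to the basis.

S(h_2,k_3): lcm = xy. S = \tfrac{8}{37}xz - \tfrac{13}{37}x - \tfrac{5}{3}y + \tfrac{2}{3}z - 1.
  leading term xz: subtract (1)·k_4 from \tfrac{8}{37}xz - \tfrac{13}{37}x - \tfrac{5}{3}y + \tfrac{2}{3}z - 1 → -\tfrac{5}{3}y + \tfrac{40}{111}z - \tfrac{65}{111}
  leading term y: subtract (-\tfrac{25}{37})·k_3 from -\tfrac{5}{3}y + \tfrac{40}{111}z - \tfrac{65}{111} → 0
  remainder 0.

S(h_1,k_4): lcm = xyz. S = \tfrac{13}{8}xy - \tfrac{37}{60}yz + \tfrac{23}{12}y + \tfrac{2}{15}z^{2} - \tfrac{2}{15}z.
  leading term xy: subtract (-\tfrac{13}{120})·h_1 from \tfrac{13}{8}xy - \tfrac{37}{60}yz + \tfrac{23}{12}y + \tfrac{2}{15}z^{2} - \tfrac{2}{15}z → -\tfrac{37}{60}yz + \tfrac{37}{60}y + \tfrac{2}{15}z^{2} - \tfrac{7}{20}z + \tfrac{13}{60}
  leading term yz: subtract (-\tfrac{1}{4}z)·k_3 from -\tfrac{37}{60}yz + \tfrac{37}{60}y + \tfrac{2}{15}z^{2} - \tfrac{7}{20}z + \tfrac{13}{60} → \tfrac{37}{60}y - \tfrac{2}{15}z + \tfrac{13}{60}
  leading term y: subtract (\tfrac{1}{4})·k_3 from \tfrac{37}{60}y - \tfrac{2}{15}z + \tfrac{13}{60} → 0
  remainder 0.

S(h_2,k_4): lcm = xyz. S = \tfrac{13}{8}xy - \tfrac{37}{12}yz + \tfrac{23}{12}y + \tfrac{2}{3}z^{2} - z.
  leading term xy: subtract (-\tfrac{13}{120})·h_1 from \tfrac{13}{8}xy - \tfrac{37}{12}yz + \tfrac{23}{12}y + \tfrac{2}{3}z^{2} - z → -\tfrac{37}{12}yz + \tfrac{37}{60}y + \tfrac{2}{3}z^{2} - \tfrac{73}{60}z + \tfrac{13}{60}
  leading term yz: subtract (-\tfrac{5}{4}z)·k_3 from -\tfrac{37}{12}yz + \tfrac{37}{60}y + \tfrac{2}{3}z^{2} - \tfrac{73}{60}z + \tfrac{13}{60} → \tfrac{37}{60}y - \tfrac{2}{15}z + \tfrac{13}{60}
  leading term y: subtract (\tfrac{1}{4})·k_3 from \tfrac{37}{60}y - \tfrac{2}{15}z + \tfrac{13}{60} → 0
  remainder 0.

S(k_3,k_4): leading monomials are coprime, so the S-polynomial reduces to 0 (Buchberger's first criterion).
Every S-polynomial of the final basis reduces to 0, so we have a Gröbner basis.
Inter-reduce: drop elements whose leading term is divisible by another's, tail-reduce, and make monic.
Reduced Gröbner basis: {xz - \tfrac{13}{8}x + \tfrac{17}{12}z - \tfrac{23}{12}, y - \tfrac{8}{37}z + \tfrac{13}{37}}.

The bases are distinct; the ideals are different.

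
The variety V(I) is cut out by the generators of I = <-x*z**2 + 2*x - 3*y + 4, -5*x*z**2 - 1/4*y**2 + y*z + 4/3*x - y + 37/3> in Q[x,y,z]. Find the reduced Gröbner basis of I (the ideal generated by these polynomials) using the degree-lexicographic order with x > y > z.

G = {x*z**2 - 2*x + 3*y - 4, y**2 - 4*y*z + 104/3*x - 56*y + 92/3}

f_1 = -x*z**2 + 2*x - 3*y + 4, LT = x*z**2.
f_2 = -5*x*z**2 - 1/4*y**2 + y*z + 4/3*x - y + 37/3, LT = x*z**2.

S(f_1,f_2): lcm = x*z**2. S = -1/20*y**2 + 1/5*y*z - 26/15*x + 14/5*y - 23/15.
  leading term y**2: no divisor's leading term divides it; move -1/20*y**2 to the remainder.
  leading term y*z: no divisor's leading term divides it; move 1/5*y*z to the remainder.
  leading term x: no divisor's leading term divides it; move -26/15*x to the remainder.
  leading term y: no divisor's leading term divides it; move 14/5*y to the remainder.
  leading term 1: no divisor's leading term divides it; move -23/15 to the remainder.
  remainder -1/20*y**2 + 1/5*y*z - 26/15*x + 14/5*y - 23/15 ≠ 0; add g_3 = -1/20*y**2 + 1/5*y*z - 26/15*x + 14/5*y - 23/15 to the basis.

S(f_1,g_3): leading monomials are coprime, so the S-polynomial reduces to 0 (Buchberger's first criterion).
S(f_2,g_3): leading monomials are coprime, so the S-polynomial reduces to 0 (Buchberger's first criterion).
Every S-polynomial of the final basis reduces to 0, so we have a Gröbner basis.
Inter-reduce: drop elements whose leading term is divisible by another's, tail-reduce, and make monic.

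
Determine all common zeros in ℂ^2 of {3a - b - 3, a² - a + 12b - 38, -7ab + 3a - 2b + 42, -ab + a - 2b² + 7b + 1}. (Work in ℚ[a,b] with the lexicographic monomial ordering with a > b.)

Compute a lex Gröbner basis by Buchberger's algorithm.
f_1 = 3a - b - 3, LT = a.
f_2 = a² - a + 12b - 38, LT = a².
f_3 = -7ab + 3a - 2b + 42, LT = ab.
f_4 = -ab + a - 2b² + 7b + 1, LT = ab.

S(f_1,f_2): lcm = a². S = -⅓ab - 12b + 38.
  reduce S modulo (f_1, f_2, f_3, f_4):
  remainder -1/9b² - 37/3b + 38 ≠ 0; add h_5 = -1/9b² - 37/3b + 38 to the basis.

S(f_1,f_3): lcm = ab. S = 3/7a - ⅓b² - 9/7b + 6.
  reduce S modulo (f_1, f_2, f_3, f_4, h_5):
  remainder 251/7b - 753/7 ≠ 0; add h_6 = 251/7b - 753/7 to the basis.

The other S-polynomials (S(f_1,f_4), S(f_2,f_3), S(f_2,f_4), S(f_3,f_4), S(f_1,h_5), S(f_2,h_5), S(f_3,h_5), S(f_4,h_5), S(f_1,h_6), S(f_2,h_6), S(f_3,h_6), S(f_4,h_6), S(h_5,h_6)) all reduce to 0 modulo the current basis, so we have a Gröbner basis.
Inter-reduce: drop elements whose leading term is divisible by another's, tail-reduce, and make monic.
Reduced Gröbner basis: {a - 2, b - 3}.

The lex basis is triangular: the last element involves only b. Solving b - 3 = 0 gives b ∈ {3}; substituting each value into the earlier elements determines the remaining variables.
  b = 3: the earlier basis element becomes a - 2 = 0, giving a = 2 — point (2, 3).

{(2, 3)}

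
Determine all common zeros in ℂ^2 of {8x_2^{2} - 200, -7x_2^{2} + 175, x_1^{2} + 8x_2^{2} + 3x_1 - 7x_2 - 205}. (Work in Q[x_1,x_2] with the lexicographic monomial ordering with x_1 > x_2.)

Compute a lex Gröbner basis by Buchberger's algorithm.
f_1 = 8x_2^{2} - 200, LT = x_2^{2}.
f_2 = -7x_2^{2} + 175, LT = x_2^{2}.
f_3 = x_1^{2} + 3x_1 + 8x_2^{2} - 7x_2 - 205, LT = x_1^{2}.

The S-polynomials (S(f_1,f_2), S(f_1,f_3), S(f_2,f_3)) all reduce to 0 modulo the current basis, so we have a Gröbner basis.
Inter-reduce: drop elements whose leading term is divisible by another's, tail-reduce, and make monic.
Reduced Gröbner basis: {x_1^{2} + 3x_1 - 7x_2 - 5, x_2^{2} - 25}.

Since the basis is lex-ordered, x_2^{2} - 25 is univariate in x_2. Its roots are {-5, 5}. Back-substituting each root into the other basis elements fixes the other coordinates.
  x_2 = -5: the earlier basis element becomes x_1^{2} + 3x_1 + 30 = 0, giving x_1 = -3/2 - sqrt(111)*I/2, -3/2 + sqrt(111)*I/2 — points (-3/2 - sqrt(111)*I/2, -5), (-3/2 + sqrt(111)*I/2, -5).
  x_2 = 5: the earlier basis element becomes x_1^{2} + 3x_1 - 40 = 0, giving x_1 = -8, 5 — points (-8, 5), (5, 5).

{(-3/2 - sqrt(111)*I/2, -5), (-3/2 + sqrt(111)*I/2, -5), (-8, 5), (5, 5)}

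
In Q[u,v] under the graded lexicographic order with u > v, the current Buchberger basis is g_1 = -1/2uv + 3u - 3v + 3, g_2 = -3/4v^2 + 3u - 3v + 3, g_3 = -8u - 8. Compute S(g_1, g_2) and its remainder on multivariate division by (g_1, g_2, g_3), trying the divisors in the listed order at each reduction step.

S(g_1, g_2) = 4u^2 - 10uv + 6v^2 + 4u - 6v; remainder on division = 30v.

lcm(LM(g_1), LM(g_2)) = uv^2.
S = (lcm/LT(g_1))·g_1 − (lcm/LT(g_2))·g_2 = 4u^2 - 10uv + 6v^2 + 4u - 6v.
Reduce S modulo (g_1, g_2, g_3) in that order:
  leading term u^2: subtract (-1/2u)·g_3 from 4u^2 - 10uv + 6v^2 + 4u - 6v → -10uv + 6v^2 - 6v
  leading term uv: subtract (20)·g_1 from -10uv + 6v^2 - 6v → 6v^2 - 60u + 54v - 60
  leading term v^2: subtract (-8)·g_2 from 6v^2 - 60u + 54v - 60 → -36u + 30v - 36
  leading term u: subtract (9/2)·g_3 from -36u + 30v - 36 → 30v
  leading term v: no divisor's leading term divides it; move 30v to the remainder.
The remainder 30v is nonzero, so it would be added as the next basis element.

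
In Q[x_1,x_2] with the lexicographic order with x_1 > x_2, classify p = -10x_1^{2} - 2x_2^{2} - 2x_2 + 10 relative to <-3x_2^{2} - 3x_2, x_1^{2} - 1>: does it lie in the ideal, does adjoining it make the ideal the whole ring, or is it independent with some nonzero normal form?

First compute the reduced Gröbner basis of I by Buchberger's algorithm.
f_1 = -3x_2^{2} - 3x_2, LT = x_2^{2}.
f_2 = x_1^{2} - 1, LT = x_1^{2}.

S(f_1,f_2): leading monomials are coprime, so the S-polynomial reduces to 0 (Buchberger's first criterion).
Every S-polynomial of the final basis reduces to 0, so we have a Gröbner basis.
Inter-reduce: drop elements whose leading term is divisible by another's, tail-reduce, and make monic.
Reduced Gröbner basis: {x_1^{2} - 1, x_2^{2} + x_2}.
Label its elements g_1 = x_1^{2} - 1, g_2 = x_2^{2} + x_2.

Reduce p = -10x_1^{2} - 2x_2^{2} - 2x_2 + 10 modulo G:
  leading term x_1^{2}: subtract (-10)·g_1 from -10x_1^{2} - 2x_2^{2} - 2x_2 + 10 → -2x_2^{2} - 2x_2
  leading term x_2^{2}: subtract (-2)·g_2 from -2x_2^{2} - 2x_2 → 0
  normal form = 0.
Since the normal form is 0, p ∈ I.

-10x_1^{2} - 2x_2^{2} - 2x_2 + 10 lies in I (it reduces to 0).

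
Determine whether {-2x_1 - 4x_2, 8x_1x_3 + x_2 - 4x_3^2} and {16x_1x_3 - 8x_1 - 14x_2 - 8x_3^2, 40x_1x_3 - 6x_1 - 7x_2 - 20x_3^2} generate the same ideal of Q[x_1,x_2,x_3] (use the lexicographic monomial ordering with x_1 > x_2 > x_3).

Yes, the ideals are equal.

Since reduced Gröbner bases are canonical representatives of ideals under a given ordering, it suffices to compute and compare them.
Buchberger on the first generating set:
f_1 = -2x_1 - 4x_2, LT = x_1.
f_2 = 8x_1x_3 + x_2 - 4x_3^2, LT = x_1x_3.

S(f_1,f_2): lcm = x_1x_3. S = 2x_2x_3 - 1/8x_2 + 1/2x_3^2.
  leading term x_2x_3: no divisor's leading term divides it; move 2x_2x_3 to the remainder.
  leading term x_2: no divisor's leading term divides it; move -1/8x_2 to the remainder.
  leading term x_3^2: no divisor's leading term divides it; move 1/2x_3^2 to the remainder.
  remainder 2x_2x_3 - 1/8x_2 + 1/2x_3^2 ≠ 0; add g_3 = 2x_2x_3 - 1/8x_2 + 1/2x_3^2 to the basis.

The other S-polynomials (S(f_1,g_3), S(f_2,g_3)) all reduce to 0 modulo the current basis, so we have a Gröbner basis.
Inter-reduce: drop elements whose leading term is divisible by another's, tail-reduce, and make monic.
Reduced Gröbner basis: {x_1 + 2x_2, x_2x_3 - 1/16x_2 + 1/4x_3^2}.

Buchberger on the second generating set:
h_1 = 16x_1x_3 - 8x_1 - 14x_2 - 8x_3^2, LT = x_1x_3.
h_2 = 40x_1x_3 - 6x_1 - 7x_2 - 20x_3^2, LT = x_1x_3.

S(h_1,h_2): lcm = x_1x_3. S = -7/20x_1 - 7/10x_2.
  leading term x_1: no divisor's leading term divides it; move -7/20x_1 to the remainder.
  leading term x_2: no divisor's leading term divides it; move -7/10x_2 to the remainder.
  remainder -7/20x_1 - 7/10x_2 ≠ 0; add k_3 = -7/20x_1 - 7/10x_2 to the basis.

S(h_1,k_3): lcm = x_1x_3. S = -1/2x_1 - 2x_2x_3 - 7/8x_2 - 1/2x_3^2.
  leading term x_1: subtract (10/7)·k_3 from -1/2x_1 - 2x_2x_3 - 7/8x_2 - 1/2x_3^2 → -2x_2x_3 + 1/8x_2 - 1/2x_3^2
  leading term x_2x_3: no divisor's leading term divides it; move -2x_2x_3 to the remainder.
  leading term x_2: no divisor's leading term divides it; move 1/8x_2 to the remainder.
  leading term x_3^2: no divisor's leading term divides it; move -1/2x_3^2 to the remainder.
  remainder -2x_2x_3 + 1/8x_2 - 1/2x_3^2 ≠ 0; add k_4 = -2x_2x_3 + 1/8x_2 - 1/2x_3^2 to the basis.

The other S-polynomials (S(h_2,k_3), S(h_1,k_4), S(h_2,k_4), S(k_3,k_4)) all reduce to 0 modulo the current basis, so we have a Gröbner basis.
Inter-reduce: drop elements whose leading term is divisible by another's, tail-reduce, and make monic.
Reduced Gröbner basis: {x_1 + 2x_2, x_2x_3 - 1/16x_2 + 1/4x_3^2}.

These coincide, so the ideals are equal.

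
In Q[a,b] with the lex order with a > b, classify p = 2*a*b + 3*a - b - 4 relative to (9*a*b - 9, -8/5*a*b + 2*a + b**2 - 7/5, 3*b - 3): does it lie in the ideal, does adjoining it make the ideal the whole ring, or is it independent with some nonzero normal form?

First compute the reduced Gröbner basis of I by Buchberger's algorithm.
f_1 = 9*a*b - 9, LT = a*b.
f_2 = -8/5*a*b + 2*a + b**2 - 7/5, LT = a*b.
f_3 = 3*b - 3, LT = b.

S(f_1,f_2): lcm = a*b. S = 5/4*a + 5/8*b**2 - 15/8.
  reduce S modulo (f_1, f_2, f_3):
  remainder 5/4*a - 5/4 ≠ 0; add h_4 = 5/4*a - 5/4 to the basis.

The other S-polynomials (S(f_1,f_3), S(f_2,f_3), S(f_1,h_4), S(f_2,h_4), S(f_3,h_4)) all reduce to 0 modulo the current basis, so we have a Gröbner basis.
Inter-reduce: drop elements whose leading term is divisible by another's, tail-reduce, and make monic.
Reduced Gröbner basis: {a - 1, b - 1}.
Label its elements g_1 = a - 1, g_2 = b - 1.

Reduce p = 2*a*b + 3*a - b - 4 modulo G:
  leading term a*b: subtract (2*b)·g_1 from 2*a*b + 3*a - b - 4 → 3*a + b - 4
  leading term a: subtract (3)·g_1 from 3*a + b - 4 → b - 1
  leading term b: subtract (1)·g_2 from b - 1 → 0
  normal form = 0.
Since the normal form is 0, p ∈ I.

Ideal membership is decidable via reduction modulo a Gröbner basis.

2*a*b + 3*a - b - 4 lies in I (it reduces to 0).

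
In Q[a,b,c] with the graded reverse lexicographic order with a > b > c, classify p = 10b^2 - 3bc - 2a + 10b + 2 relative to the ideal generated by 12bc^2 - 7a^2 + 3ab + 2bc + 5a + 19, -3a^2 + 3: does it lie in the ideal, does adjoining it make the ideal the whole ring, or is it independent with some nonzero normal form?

10b^2 - 3bc - 2a + 10b + 2 is independent of I; its normal form modulo I is 10b^2 - 3bc - 2a + 10b + 2.

First compute the reduced Gröbner basis of I by Buchberger's algorithm.
f_1 = 12bc^2 - 7a^2 + 3ab + 2bc + 5a + 19, LT = bc^2.
f_2 = -3a^2 + 3, LT = a^2.

The S-polynomials (S(f_1,f_2)) all reduce to 0 modulo the current basis, so we have a Gröbner basis.
Inter-reduce: drop elements whose leading term is divisible by another's, tail-reduce, and make monic.
Reduced Gröbner basis: {bc^2 + 1/4ab + 1/6bc + 5/12a + 1, a^2 - 1}.
Label its elements g_1 = bc^2 + 1/4ab + 1/6bc + 5/12a + 1, g_2 = a^2 - 1.

Reduce p = 10b^2 - 3bc - 2a + 10b + 2 modulo G:
  leading term b^2: no divisor's leading term divides it; move 10b^2 to the remainder.
  leading term bc: no divisor's leading term divides it; move -3bc to the remainder.
  leading term a: no divisor's leading term divides it; move -2a to the remainder.
  leading term b: no divisor's leading term divides it; move 10b to the remainder.
  leading term 1: no divisor's leading term divides it; move 2 to the remainder.
  normal form = 10b^2 - 3bc - 2a + 10b + 2.
The normal form is nonzero, so p ∉ I. Since p minus its normal form lies in I, I + (p) = I + (r) where r = 10b^2 - 3bc - 2a + 10b + 2; decide whether this ideal is the whole ring.
Run Buchberger on G together with r (pairs among the g_i already reduce to 0 since G is a Gröbner basis):
g_1 = bc^2 + 1/4ab + 1/6bc + 5/12a + 1, LT = bc^2.
g_2 = a^2 - 1, LT = a^2.
r = 10b^2 - 3bc - 2a + 10b + 2, LT = b^2.

S(g_1,r): lcm = b^2c^2. S = 3/10bc^3 + 1/4ab^2 + 1/6b^2c + 1/5ac^2 - bc^2 + 5/12ab - 1/5c^2 + b.
  reduce S modulo (g_1, g_2, r):
  remainder 1/5ac^2 + 5/12ab - 11/120ac - 1/5c^2 + 11/30a + b - 1/3c + 21/20 ≠ 0; add m_4 = 1/5ac^2 + 5/12ab - 11/120ac - 1/5c^2 + 11/30a + b - 1/3c + 21/20 to the basis.

S(g_2,m_4): lcm = a^2c^2. S = -25/12a^2b + 11/24a^2c + ac^2 - 11/6a^2 - 5ab + 5/3ac - c^2 - 21/4a.
  reduce S modulo (g_1, g_2, r, m_4):
  remainder -85/12ab + 17/8ac - 85/12a - 85/12b + 17/8c - 85/12 ≠ 0; add m_5 = -85/12ab + 17/8ac - 85/12a - 85/12b + 17/8c - 85/12 to the basis.

S(g_1,m_5): lcm = abc^2. S = 3/10ac^3 + 1/4a^2b + 1/6abc - ac^2 - bc^2 + 3/10c^3 + 5/12a^2 - c^2 + a.
  reduce S modulo (g_1, g_2, r, m_4, m_5):
  remainder 3/5c^3 + 3/20ac - 7/8bc - 131/80c^2 + 11/12a + 35/12b - 25/12c + 13/3 ≠ 0; add m_6 = 3/5c^3 + 3/20ac - 7/8bc - 131/80c^2 + 11/12a + 35/12b - 25/12c + 13/3 to the basis.

The other S-polynomials (S(g_1,g_2), S(g_2,r), S(g_1,m_4), S(r,m_4), S(g_2,m_5), S(r,m_5), S(m_4,m_5), S(g_1,m_6), S(g_2,m_6), S(r,m_6), S(m_4,m_6), S(m_5,m_6)) all reduce to 0 modulo the current basis, so we have a Gröbner basis.
Inter-reduce: drop elements whose leading term is divisible by another's, tail-reduce, and make monic.
Reduced Gröbner basis: {ac^2 + 1/6ac - c^2 - 1/4a + 35/12b - 25/24c + 19/6, bc^2 + 3/40ac + 1/6bc + 1/6a - 1/4b + 3/40c + 3/4, c^3 + 1/4ac - 35/24bc - 131/48c^2 + 55/36a + 175/36b - 125/36c + 65/9, a^2 - 1, ab - 3/10ac + a + b - 3/10c + 1, b^2 - 3/10bc - 1/5a + b + 1/5}.
The reduced Gröbner basis of I + (p) is {ac^2 + 1/6ac - c^2 - 1/4a + 35/12b - 25/24c + 19/6, bc^2 + 3/40ac + 1/6bc + 1/6a - 1/4b + 3/40c + 3/4, c^3 + 1/4ac - 35/24bc - 131/48c^2 + 55/36a + 175/36b - 125/36c + 65/9, a^2 - 1, ab - 3/10ac + a + b - 3/10c + 1, b^2 - 3/10bc - 1/5a + b + 1/5} ≠ {1}, a proper ideal, so the enlarged system stays consistent: p is independent of I, with normal form 10b^2 - 3bc - 2a + 10b + 2.

The remainder on division by a Gröbner basis is unique — it is the normal form.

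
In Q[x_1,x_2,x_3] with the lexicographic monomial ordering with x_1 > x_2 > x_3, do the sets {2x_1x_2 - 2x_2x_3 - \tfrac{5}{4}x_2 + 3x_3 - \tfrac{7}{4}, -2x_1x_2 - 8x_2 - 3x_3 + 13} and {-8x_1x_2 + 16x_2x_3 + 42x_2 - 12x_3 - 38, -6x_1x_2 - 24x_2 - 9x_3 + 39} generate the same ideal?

Yes, the ideals are equal.

For a fixed monomial order, each ideal has a unique reduced Gröbner basis; comparing bases decides equality.
Buchberger on the first generating set:
f_1 = 2x_1x_2 - 2x_2x_3 - \tfrac{5}{4}x_2 + 3x_3 - \tfrac{7}{4}, LT = x_1x_2.
f_2 = -2x_1x_2 - 8x_2 - 3x_3 + 13, LT = x_1x_2.

S(f_1,f_2): lcm = x_1x_2. S = -x_2x_3 - \tfrac{37}{8}x_2 + \tfrac{45}{8}.
  leading term x_2x_3: no divisor's leading term divides it; move -x_2x_3 to the remainder.
  leading term x_2: no divisor's leading term divides it; move -\tfrac{37}{8}x_2 to the remainder.
  leading term 1: no divisor's leading term divides it; move \tfrac{45}{8} to the remainder.
  remainder -x_2x_3 - \tfrac{37}{8}x_2 + \tfrac{45}{8} ≠ 0; add g_3 = -x_2x_3 - \tfrac{37}{8}x_2 + \tfrac{45}{8} to the basis.

S(f_1,g_3): lcm = x_1x_2x_3. S = -\tfrac{37}{8}x_1x_2 + \tfrac{45}{8}x_1 - x_2x_3^{2} - \tfrac{5}{8}x_2x_3 + \tfrac{3}{2}x_3^{2} - \tfrac{7}{8}x_3.
  leading term x_1x_2: subtract (-\tfrac{37}{16})·f_1 from -\tfrac{37}{8}x_1x_2 + \tfrac{45}{8}x_1 - x_2x_3^{2} - \tfrac{5}{8}x_2x_3 + \tfrac{3}{2}x_3^{2} - \tfrac{7}{8}x_3 → \tfrac{45}{8}x_1 - x_2x_3^{2} - \tfrac{21}{4}x_2x_3 - \tfrac{185}{64}x_2 + \tfrac{3}{2}x_3^{2} + \tfrac{97}{16}x_3 - \tfrac{259}{64}
  leading term x_1: no divisor's leading term divides it; move \tfrac{45}{8}x_1 to the remainder.
  leading term x_2x_3^{2}: subtract (x_3)·g_3 from -x_2x_3^{2} - \tfrac{21}{4}x_2x_3 - \tfrac{185}{64}x_2 + \tfrac{3}{2}x_3^{2} + \tfrac{97}{16}x_3 - \tfrac{259}{64} → -\tfrac{5}{8}x_2x_3 - \tfrac{185}{64}x_2 + \tfrac{3}{2}x_3^{2} + \tfrac{7}{16}x_3 - \tfrac{259}{64}
  leading term x_2x_3: subtract (\tfrac{5}{8})·g_3 from -\tfrac{5}{8}x_2x_3 - \tfrac{185}{64}x_2 + \tfrac{3}{2}x_3^{2} + \tfrac{7}{16}x_3 - \tfrac{259}{64} → \tfrac{3}{2}x_3^{2} + \tfrac{7}{16}x_3 - \tfrac{121}{16}
  leading term x_3^{2}: no divisor's leading term divides it; move \tfrac{3}{2}x_3^{2} to the remainder.
  leading term x_3: no divisor's leading term divides it; move \tfrac{7}{16}x_3 to the remainder.
  leading term 1: no divisor's leading term divides it; move -\tfrac{121}{16} to the remainder.
  remainder \tfrac{45}{8}x_1 + \tfrac{3}{2}x_3^{2} + \tfrac{7}{16}x_3 - \tfrac{121}{16} ≠ 0; add g_4 = \tfrac{45}{8}x_1 + \tfrac{3}{2}x_3^{2} + \tfrac{7}{16}x_3 - \tfrac{121}{16} to the basis.

The other S-polynomials (S(f_2,g_3), S(f_1,g_4), S(f_2,g_4), S(g_3,g_4)) all reduce to 0 modulo the current basis, so we have a Gröbner basis.
Inter-reduce: drop elements whose leading term is divisible by another's, tail-reduce, and make monic.
Reduced Gröbner basis: {x_1 + \tfrac{4}{15}x_3^{2} + \tfrac{7}{90}x_3 - \tfrac{121}{90}, x_2x_3 + \tfrac{37}{8}x_2 - \tfrac{45}{8}}.

Buchberger on the second generating set:
h_1 = -8x_1x_2 + 16x_2x_3 + 42x_2 - 12x_3 - 38, LT = x_1x_2.
h_2 = -6x_1x_2 - 24x_2 - 9x_3 + 39, LT = x_1x_2.

S(h_1,h_2): lcm = x_1x_2. S = -2x_2x_3 - \tfrac{37}{4}x_2 + \tfrac{45}{4}.
  leading term x_2x_3: no divisor's leading term divides it; move -2x_2x_3 to the remainder.
  leading term x_2: no divisor's leading term divides it; move -\tfrac{37}{4}x_2 to the remainder.
  leading term 1: no divisor's leading term divides it; move \tfrac{45}{4} to the remainder.
  remainder -2x_2x_3 - \tfrac{37}{4}x_2 + \tfrac{45}{4} ≠ 0; add k_3 = -2x_2x_3 - \tfrac{37}{4}x_2 + \tfrac{45}{4} to the basis.

S(h_1,k_3): lcm = x_1x_2x_3. S = -\tfrac{37}{8}x_1x_2 + \tfrac{45}{8}x_1 - 2x_2x_3^{2} - \tfrac{21}{4}x_2x_3 + \tfrac{3}{2}x_3^{2} + \tfrac{19}{4}x_3.
  leading term x_1x_2: subtract (\tfrac{37}{64})·h_1 from -\tfrac{37}{8}x_1x_2 + \tfrac{45}{8}x_1 - 2x_2x_3^{2} - \tfrac{21}{4}x_2x_3 + \tfrac{3}{2}x_3^{2} + \tfrac{19}{4}x_3 → \tfrac{45}{8}x_1 - 2x_2x_3^{2} - \tfrac{29}{2}x_2x_3 - \tfrac{777}{32}x_2 + \tfrac{3}{2}x_3^{2} + \tfrac{187}{16}x_3 + \tfrac{703}{32}
  leading term x_1: no divisor's leading term divides it; move \tfrac{45}{8}x_1 to the remainder.
  leading term x_2x_3^{2}: subtract (x_3)·k_3 from -2x_2x_3^{2} - \tfrac{29}{2}x_2x_3 - \tfrac{777}{32}x_2 + \tfrac{3}{2}x_3^{2} + \tfrac{187}{16}x_3 + \tfrac{703}{32} → -\tfrac{21}{4}x_2x_3 - \tfrac{777}{32}x_2 + \tfrac{3}{2}x_3^{2} + \tfrac{7}{16}x_3 + \tfrac{703}{32}
  leading term x_2x_3: subtract (\tfrac{21}{8})·k_3 from -\tfrac{21}{4}x_2x_3 - \tfrac{777}{32}x_2 + \tfrac{3}{2}x_3^{2} + \tfrac{7}{16}x_3 + \tfrac{703}{32} → \tfrac{3}{2}x_3^{2} + \tfrac{7}{16}x_3 - \tfrac{121}{16}
  leading term x_3^{2}: no divisor's leading term divides it; move \tfrac{3}{2}x_3^{2} to the remainder.
  leading term x_3: no divisor's leading term divides it; move \tfrac{7}{16}x_3 to the remainder.
  leading term 1: no divisor's leading term divides it; move -\tfrac{121}{16} to the remainder.
  remainder \tfrac{45}{8}x_1 + \tfrac{3}{2}x_3^{2} + \tfrac{7}{16}x_3 - \tfrac{121}{16} ≠ 0; add k_4 = \tfrac{45}{8}x_1 + \tfrac{3}{2}x_3^{2} + \tfrac{7}{16}x_3 - \tfrac{121}{16} to the basis.

The other S-polynomials (S(h_2,k_3), S(h_1,k_4), S(h_2,k_4), S(k_3,k_4)) all reduce to 0 modulo the current basis, so we have a Gröbner basis.
Inter-reduce: drop elements whose leading term is divisible by another's, tail-reduce, and make monic.
Reduced Gröbner basis: {x_1 + \tfrac{4}{15}x_3^{2} + \tfrac{7}{90}x_3 - \tfrac{121}{90}, x_2x_3 + \tfrac{37}{8}x_2 - \tfrac{45}{8}}.

The two bases agree; hence the ideals are identical.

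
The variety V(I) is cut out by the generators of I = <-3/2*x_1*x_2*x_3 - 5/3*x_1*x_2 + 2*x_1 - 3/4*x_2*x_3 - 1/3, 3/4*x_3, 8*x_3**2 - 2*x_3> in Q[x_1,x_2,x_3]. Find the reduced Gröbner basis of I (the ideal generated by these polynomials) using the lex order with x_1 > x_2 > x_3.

G = {x_1*x_2 - 6/5*x_1 + 1/5, x_3}

f_1 = -3/2*x_1*x_2*x_3 - 5/3*x_1*x_2 + 2*x_1 - 3/4*x_2*x_3 - 1/3, LT = x_1*x_2*x_3.
f_2 = 3/4*x_3, LT = x_3.
f_3 = 8*x_3**2 - 2*x_3, LT = x_3**2.

S(f_1,f_2): lcm = x_1*x_2*x_3. S = 10/9*x_1*x_2 - 4/3*x_1 + 1/2*x_2*x_3 + 2/9.
  reduce S modulo (f_1, f_2, f_3):
  remainder 10/9*x_1*x_2 - 4/3*x_1 + 2/9 ≠ 0; add g_4 = 10/9*x_1*x_2 - 4/3*x_1 + 2/9 to the basis.

The other S-polynomials (S(f_1,f_3), S(f_2,f_3), S(f_1,g_4), S(f_2,g_4), S(f_3,g_4)) all reduce to 0 modulo the current basis, so we have a Gröbner basis.
Inter-reduce: drop elements whose leading term is divisible by another's, tail-reduce, and make monic.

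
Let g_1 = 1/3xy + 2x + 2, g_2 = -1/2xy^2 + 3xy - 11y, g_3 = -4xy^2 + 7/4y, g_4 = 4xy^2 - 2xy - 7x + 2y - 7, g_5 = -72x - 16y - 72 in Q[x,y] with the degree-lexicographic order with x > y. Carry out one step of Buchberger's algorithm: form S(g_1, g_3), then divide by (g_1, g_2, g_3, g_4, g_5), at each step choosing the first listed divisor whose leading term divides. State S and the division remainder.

S(g_1, g_3) = 6xy + 103/16y; remainder on division = 231/16y.

lcm(LM(g_1), LM(g_3)) = xy^2.
S = (lcm/LT(g_1))·g_1 − (lcm/LT(g_3))·g_3 = 6xy + 103/16y.
Reduce S modulo (g_1, g_2, g_3, g_4, g_5) in that order:
  leading term xy: subtract (18)·g_1 from 6xy + 103/16y → -36x + 103/16y - 36
  leading term x: subtract (1/2)·g_5 from -36x + 103/16y - 36 → 231/16y
  leading term y: no divisor's leading term divides it; move 231/16y to the remainder.
The remainder 231/16y is nonzero, so it would be added as the next basis element.
An S-polynomial is built so that the two leading terms cancel; whether anything survives reduction is exactly the Gröbner-basis criterion.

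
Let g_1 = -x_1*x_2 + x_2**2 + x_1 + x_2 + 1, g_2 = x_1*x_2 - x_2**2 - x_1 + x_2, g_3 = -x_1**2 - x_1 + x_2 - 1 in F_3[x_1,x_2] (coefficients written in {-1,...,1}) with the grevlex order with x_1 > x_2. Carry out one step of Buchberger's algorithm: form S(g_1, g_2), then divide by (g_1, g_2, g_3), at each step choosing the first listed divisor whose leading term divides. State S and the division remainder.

S(g_1, g_2) = x_2 - 1; remainder on division = x_2 - 1.

lcm(LM(g_1), LM(g_2)) = x_1*x_2.
S = (lcm/LT(g_1))·g_1 − (lcm/LT(g_2))·g_2 = x_2 - 1.
Reduce S modulo (g_1, g_2, g_3) in that order:
  leading term x_2: no divisor's leading term divides it; move x_2 to the remainder.
  leading term 1: no divisor's leading term divides it; move -1 to the remainder.
The remainder x_2 - 1 is nonzero, so it would be added as the next basis element.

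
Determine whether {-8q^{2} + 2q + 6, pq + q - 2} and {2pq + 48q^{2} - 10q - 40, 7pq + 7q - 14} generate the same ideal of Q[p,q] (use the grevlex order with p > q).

Two ideals are equal iff their reduced Gröbner bases coincide (the reduced basis is unique for a fixed ordering).
Buchberger on the first generating set:
f_1 = -8q^{2} + 2q + 6, LT = q^{2}.
f_2 = pq + q - 2, LT = pq.

S(f_1,f_2): lcm = pq^{2}. S = -\tfrac{1}{4}pq - q^{2} - \tfrac{3}{4}p + 2q.
  leading term pq: subtract (-\tfrac{1}{4})·f_2 from -\tfrac{1}{4}pq - q^{2} - \tfrac{3}{4}p + 2q → -q^{2} - \tfrac{3}{4}p + \tfrac{9}{4}q - \tfrac{1}{2}
  leading term q^{2}: subtract (\tfrac{1}{8})·f_1 from -q^{2} - \tfrac{3}{4}p + \tfrac{9}{4}q - \tfrac{1}{2} → -\tfrac{3}{4}p + 2q - \tfrac{5}{4}
  leading term p: no divisor's leading term divides it; move -\tfrac{3}{4}p to the remainder.
  leading term q: no divisor's leading term divides it; move 2q to the remainder.
  leading term 1: no divisor's leading term divides it; move -\tfrac{5}{4} to the remainder.
  remainder -\tfrac{3}{4}p + 2q - \tfrac{5}{4} ≠ 0; add g_3 = -\tfrac{3}{4}p + 2q - \tfrac{5}{4} to the basis.

S(f_1,g_3): leading monomials are coprime, so the S-polynomial reduces to 0 (Buchberger's first criterion).
S(f_2,g_3): lcm = pq. S = \tfrac{8}{3}q^{2} - \tfrac{2}{3}q - 2.
  leading term q^{2}: subtract (-\tfrac{1}{3})·f_1 from \tfrac{8}{3}q^{2} - \tfrac{2}{3}q - 2 → 0
  remainder 0.

Every S-polynomial of the final basis reduces to 0, so we have a Gröbner basis.
Inter-reduce: drop elements whose leading term is divisible by another's, tail-reduce, and make monic.
Reduced Gröbner basis: {q^{2} - \tfrac{1}{4}q - \tfrac{3}{4}, p - \tfrac{8}{3}q + \tfrac{5}{3}}.

Buchberger on the second generating set:
h_1 = 2pq + 48q^{2} - 10q - 40, LT = pq.
h_2 = 7pq + 7q - 14, LT = pq.

S(h_1,h_2): lcm = pq. S = 24q^{2} - 6q - 18.
  leading term q^{2}: no divisor's leading term divides it; move 24q^{2} to the remainder.
  leading term q: no divisor's leading term divides it; move -6q to the remainder.
  leading term 1: no divisor's leading term divides it; move -18 to the remainder.
  remainder 24q^{2} - 6q - 18 ≠ 0; add k_3 = 24q^{2} - 6q - 18 to the basis.

S(h_1,k_3): lcm = pq^{2}. S = 24q^{3} + \tfrac{1}{4}pq - 5q^{2} + \tfrac{3}{4}p - 20q.
  leading term q^{3}: subtract (q)·k_3 from 24q^{3} + \tfrac{1}{4}pq - 5q^{2} + \tfrac{3}{4}p - 20q → \tfrac{1}{4}pq + q^{2} + \tfrac{3}{4}p - 2q
  leading term pq: subtract (\tfrac{1}{8})·h_1 from \tfrac{1}{4}pq + q^{2} + \tfrac{3}{4}p - 2q → -5q^{2} + \tfrac{3}{4}p - \tfrac{3}{4}q + 5
  leading term q^{2}: subtract (-\tfrac{5}{24})·k_3 from -5q^{2} + \tfrac{3}{4}p - \tfrac{3}{4}q + 5 → \tfrac{3}{4}p - 2q + \tfrac{5}{4}
  leading term p: no divisor's leading term divides it; move \tfrac{3}{4}p to the remainder.
  leading term q: no divisor's leading term divides it; move -2q to the remainder.
  leading term 1: no divisor's leading term divides it; move \tfrac{5}{4} to the remainder.
  remainder \tfrac{3}{4}p - 2q + \tfrac{5}{4} ≠ 0; add k_4 = \tfrac{3}{4}p - 2q + \tfrac{5}{4} to the basis.

S(h_2,k_3): lcm = pq^{2}. S = \tfrac{1}{4}pq + q^{2} + \tfrac{3}{4}p - 2q.
  leading term pq: subtract (\tfrac{1}{8})·h_1 from \tfrac{1}{4}pq + q^{2} + \tfrac{3}{4}p - 2q → -5q^{2} + \tfrac{3}{4}p - \tfrac{3}{4}q + 5
  leading term q^{2}: subtract (-\tfrac{5}{24})·k_3 from -5q^{2} + \tfrac{3}{4}p - \tfrac{3}{4}q + 5 → \tfrac{3}{4}p - 2q + \tfrac{5}{4}
  leading term p: subtract (1)·k_4 from \tfrac{3}{4}p - 2q + \tfrac{5}{4} → 0
  remainder 0.

S(h_1,k_4): lcm = pq. S = \tfrac{80}{3}q^{2} - \tfrac{20}{3}q - 20.
  leading term q^{2}: subtract (\tfrac{10}{9})·k_3 from \tfrac{80}{3}q^{2} - \tfrac{20}{3}q - 20 → 0
  remainder 0.

S(h_2,k_4): lcm = pq. S = \tfrac{8}{3}q^{2} - \tfrac{2}{3}q - 2.
  leading term q^{2}: subtract (\tfrac{1}{9})·k_3 from \tfrac{8}{3}q^{2} - \tfrac{2}{3}q - 2 → 0
  remainder 0.

S(k_3,k_4): leading monomials are coprime, so the S-polynomial reduces to 0 (Buchberger's first criterion).
Every S-polynomial of the final basis reduces to 0, so we have a Gröbner basis.
Inter-reduce: drop elements whose leading term is divisible by another's, tail-reduce, and make monic.
Reduced Gröbner basis: {q^{2} - \tfrac{1}{4}q - \tfrac{3}{4}, p - \tfrac{8}{3}q + \tfrac{5}{3}}.

The two bases agree; hence the ideals are identical.

Yes, the ideals are equal.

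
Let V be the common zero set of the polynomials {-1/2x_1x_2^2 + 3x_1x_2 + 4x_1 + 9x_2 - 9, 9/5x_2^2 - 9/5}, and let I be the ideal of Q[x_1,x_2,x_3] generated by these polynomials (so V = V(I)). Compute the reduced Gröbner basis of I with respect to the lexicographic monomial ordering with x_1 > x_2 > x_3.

f_1 = -1/2x_1x_2^2 + 3x_1x_2 + 4x_1 + 9x_2 - 9, LT = x_1x_2^2.
f_2 = 9/5x_2^2 - 9/5, LT = x_2^2.

S(f_1,f_2): lcm = x_1x_2^2. S = -6x_1x_2 - 7x_1 - 18x_2 + 18.
  reduce S modulo (f_1, f_2):
  remainder -6x_1x_2 - 7x_1 - 18x_2 + 18 ≠ 0; add g_3 = -6x_1x_2 - 7x_1 - 18x_2 + 18 to the basis.

S(f_1,g_3): lcm = x_1x_2^2. S = -43/6x_1x_2 - 8x_1 - 3x_2^2 - 15x_2 + 18.
  reduce S modulo (f_1, f_2, g_3):
  remainder 13/36x_1 + 13/2x_2 - 13/2 ≠ 0; add g_4 = 13/36x_1 + 13/2x_2 - 13/2 to the basis.

The other S-polynomials (S(f_2,g_3), S(f_1,g_4), S(f_2,g_4), S(g_3,g_4)) all reduce to 0 modulo the current basis, so we have a Gröbner basis.
Inter-reduce: drop elements whose leading term is divisible by another's, tail-reduce, and make monic.

G = {x_1 + 18x_2 - 18, x_2^2 - 1}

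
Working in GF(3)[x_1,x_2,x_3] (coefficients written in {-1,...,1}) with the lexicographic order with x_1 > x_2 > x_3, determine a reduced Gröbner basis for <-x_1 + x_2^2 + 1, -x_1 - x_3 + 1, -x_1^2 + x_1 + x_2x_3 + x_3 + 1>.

G = {x_1 + x_3 - 1, x_2 - x_3^3 + 1, x_3^4 - x_3^2 + x_3 + 1}

This is the nonlinear analogue of row-reducing a linear system.

f_1 = -x_1 + x_2^2 + 1, LT = x_1.
f_2 = -x_1 - x_3 + 1, LT = x_1.
f_3 = -x_1^2 + x_1 + x_2x_3 + x_3 + 1, LT = x_1^2.

S(f_1,f_2): lcm = x_1. S = -x_2^2 - x_3.
  leading term x_2^2: no divisor's leading term divides it; move -x_2^2 to the remainder.
  leading term x_3: no divisor's leading term divides it; move -x_3 to the remainder.
  remainder -x_2^2 - x_3 ≠ 0; add g_4 = -x_2^2 - x_3 to the basis.

S(f_1,f_3): lcm = x_1^2. S = -x_1x_2^2 + x_2x_3 + x_3 + 1.
  leading term x_1x_2^2: subtract (x_2^2)·f_1 from -x_1x_2^2 + x_2x_3 + x_3 + 1 → -x_2^4 - x_2^2 + x_2x_3 + x_3 + 1
  leading term x_2^4: subtract (x_2^2)·g_4 from -x_2^4 - x_2^2 + x_2x_3 + x_3 + 1 → x_2^2x_3 - x_2^2 + x_2x_3 + x_3 + 1
  leading term x_2^2x_3: subtract (-x_3)·g_4 from x_2^2x_3 - x_2^2 + x_2x_3 + x_3 + 1 → -x_2^2 + x_2x_3 - x_3^2 + x_3 + 1
  leading term x_2^2: subtract (1)·g_4 from -x_2^2 + x_2x_3 - x_3^2 + x_3 + 1 → x_2x_3 - x_3^2 - x_3 + 1
  leading term x_2x_3: no divisor's leading term divides it; move x_2x_3 to the remainder.
  leading term x_3^2: no divisor's leading term divides it; move -x_3^2 to the remainder.
  leading term x_3: no divisor's leading term divides it; move -x_3 to the remainder.
  leading term 1: no divisor's leading term divides it; move 1 to the remainder.
  remainder x_2x_3 - x_3^2 - x_3 + 1 ≠ 0; add g_5 = x_2x_3 - x_3^2 - x_3 + 1 to the basis.

S(g_4,g_5): lcm = x_2^2x_3. S = x_2x_3^2 + x_2x_3 - x_2 + x_3^2.
  leading term x_2x_3^2: subtract (x_3)·g_5 from x_2x_3^2 + x_2x_3 - x_2 + x_3^2 → x_2x_3 - x_2 + x_3^3 - x_3^2 - x_3
  leading term x_2x_3: subtract (1)·g_5 from x_2x_3 - x_2 + x_3^3 - x_3^2 - x_3 → -x_2 + x_3^3 - 1
  leading term x_2: no divisor's leading term divides it; move -x_2 to the remainder.
  leading term x_3^3: no divisor's leading term divides it; move x_3^3 to the remainder.
  leading term 1: no divisor's leading term divides it; move -1 to the remainder.
  remainder -x_2 + x_3^3 - 1 ≠ 0; add g_6 = -x_2 + x_3^3 - 1 to the basis.

S(g_4,g_6): lcm = x_2^2. S = x_2x_3^3 - x_2 + x_3.
  leading term x_2x_3^3: subtract (x_3^2)·g_5 from x_2x_3^3 - x_2 + x_3 → -x_2 + x_3^4 + x_3^3 - x_3^2 + x_3
  leading term x_2: subtract (1)·g_6 from -x_2 + x_3^4 + x_3^3 - x_3^2 + x_3 → x_3^4 - x_3^2 + x_3 + 1
  leading term x_3^4: no divisor's leading term divides it; move x_3^4 to the remainder.
  leading term x_3^2: no divisor's leading term divides it; move -x_3^2 to the remainder.
  leading term x_3: no divisor's leading term divides it; move x_3 to the remainder.
  leading term 1: no divisor's leading term divides it; move 1 to the remainder.
  remainder x_3^4 - x_3^2 + x_3 + 1 ≠ 0; add g_7 = x_3^4 - x_3^2 + x_3 + 1 to the basis.

The other S-polynomials (S(f_2,f_3), S(f_1,g_4), S(f_2,g_4), S(f_3,g_4), S(f_1,g_5), S(f_2,g_5), S(f_3,g_5), S(f_1,g_6), S(f_2,g_6), S(f_3,g_6), S(g_5,g_6), S(f_1,g_7), S(f_2,g_7), S(f_3,g_7), S(g_4,g_7), S(g_5,g_7), S(g_6,g_7)) all reduce to 0 modulo the current basis, so we have a Gröbner basis.
Inter-reduce: drop elements whose leading term is divisible by another's, tail-reduce, and make monic.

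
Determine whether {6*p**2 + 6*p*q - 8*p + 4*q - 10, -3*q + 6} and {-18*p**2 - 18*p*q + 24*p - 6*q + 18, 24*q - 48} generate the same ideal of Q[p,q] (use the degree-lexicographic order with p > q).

Yes, the ideals are equal.

Equality of ideals is decidable: compute both reduced Gröbner bases (unique for the ordering) and check whether they agree.
Buchberger on the first generating set:
f_1 = 6*p**2 + 6*p*q - 8*p + 4*q - 10, LT = p**2.
f_2 = -3*q + 6, LT = q.

The S-polynomials (S(f_1,f_2)) all reduce to 0 modulo the current basis, so we have a Gröbner basis.
Inter-reduce: drop elements whose leading term is divisible by another's, tail-reduce, and make monic.
Reduced Gröbner basis: {p**2 + 2/3*p - 1/3, q - 2}.

Buchberger on the second generating set:
h_1 = -18*p**2 - 18*p*q + 24*p - 6*q + 18, LT = p**2.
h_2 = 24*q - 48, LT = q.

The S-polynomials (S(h_1,h_2)) all reduce to 0 modulo the current basis, so we have a Gröbner basis.
Inter-reduce: drop elements whose leading term is divisible by another's, tail-reduce, and make monic.
Reduced Gröbner basis: {p**2 + 2/3*p - 1/3, q - 2}.

These coincide, so the ideals are equal.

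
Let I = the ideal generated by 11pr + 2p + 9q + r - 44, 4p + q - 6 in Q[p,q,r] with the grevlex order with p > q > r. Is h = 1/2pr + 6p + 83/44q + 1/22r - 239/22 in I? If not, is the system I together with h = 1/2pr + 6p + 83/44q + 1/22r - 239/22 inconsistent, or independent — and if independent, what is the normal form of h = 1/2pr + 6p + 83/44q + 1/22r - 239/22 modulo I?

1/2pr + 6p + 83/44q + 1/22r - 239/22 lies in I (it reduces to 0).

First compute the reduced Gröbner basis of I by Buchberger's algorithm.
f_1 = 11pr + 2p + 9q + r - 44, LT = pr.
f_2 = 4p + q - 6, LT = p.

S(f_1,f_2): lcm = pr. S = -1/4qr + 2/11p + 9/11q + 35/22r - 4.
  reduce S modulo (f_1, f_2):
  remainder -1/4qr + 17/22q + 35/22r - 41/11 ≠ 0; add k_3 = -1/4qr + 17/22q + 35/22r - 41/11 to the basis.

The other S-polynomials (S(f_1,k_3), S(f_2,k_3)) all reduce to 0 modulo the current basis, so we have a Gröbner basis.
Inter-reduce: drop elements whose leading term is divisible by another's, tail-reduce, and make monic.
Reduced Gröbner basis: {qr - 34/11q - 70/11r + 164/11, p + 1/4q - 3/2}.
Label its elements g_1 = qr - 34/11q - 70/11r + 164/11, g_2 = p + 1/4q - 3/2.

Reduce h = 1/2pr + 6p + 83/44q + 1/22r - 239/22 modulo G:
  leading term pr: subtract (1/2r)·g_2 from 1/2pr + 6p + 83/44q + 1/22r - 239/22 → -1/8qr + 6p + 83/44q + 35/44r - 239/22
  leading term qr: subtract (-1/8)·g_1 from -1/8qr + 6p + 83/44q + 35/44r - 239/22 → 6p + 3/2q - 9
  leading term p: subtract (6)·g_2 from 6p + 3/2q - 9 → 0
  normal form = 0.
Since the normal form is 0, h ∈ I.

The remainder on division by a Gröbner basis is unique — it is the normal form.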